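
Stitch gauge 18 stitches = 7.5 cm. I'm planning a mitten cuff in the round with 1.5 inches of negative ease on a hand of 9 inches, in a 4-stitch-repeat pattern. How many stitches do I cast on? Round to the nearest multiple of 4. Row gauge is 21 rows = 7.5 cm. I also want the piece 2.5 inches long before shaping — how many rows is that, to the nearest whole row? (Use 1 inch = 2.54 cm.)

Cast on 44 stitches; work 18 rows.

Finished = 9 − 1.5 = 7.5 inches.
7.5 inches × 2.54 = 19.05 cm.
18/7.5 = 2.4 sts per cm; 19.05 × 2.4 = 45.72 sts.
Nearest multiple of 4 → 44.
2.5 inches = 6.35 cm; × 2.8 = 17.78 → 18 rows.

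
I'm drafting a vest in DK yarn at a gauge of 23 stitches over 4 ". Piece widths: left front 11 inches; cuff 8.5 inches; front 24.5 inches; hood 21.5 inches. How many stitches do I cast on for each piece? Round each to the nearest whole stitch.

Rate = 23/4 = 5.75 sts per in.
left front: 11 × 5.75 = 63.25 → 63.
cuff: 8.5 × 5.75 = 48.88 → 49.
front: 24.5 × 5.75 = 140.88 → 141.
hood: 21.5 × 5.75 = 123.62 → 124.

left front 63; cuff 49; front 141; hood 124.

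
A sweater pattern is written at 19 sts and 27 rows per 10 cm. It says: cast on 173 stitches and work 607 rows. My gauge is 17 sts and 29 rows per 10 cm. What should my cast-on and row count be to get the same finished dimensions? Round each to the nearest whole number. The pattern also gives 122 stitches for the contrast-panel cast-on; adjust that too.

Stitches: 173 × 17/19 = 154.79 → 155.
Rows: 607 × 29/27 = 651.96 → 652.
contrast-panel cast-on: 122 × 17/19 = 109.16 → 109.

Cast on 155 stitches; work 652 rows; contrast-panel cast-on 109 stitches.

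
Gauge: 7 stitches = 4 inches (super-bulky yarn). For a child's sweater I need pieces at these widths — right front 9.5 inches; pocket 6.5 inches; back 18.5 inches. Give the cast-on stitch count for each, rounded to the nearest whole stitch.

Rate = 7/4 = 1.75 sts per in.
right front: 9.5 × 1.75 = 16.62 → 17.
pocket: 6.5 × 1.75 = 11.38 → 11.
back: 18.5 × 1.75 = 32.38 → 32.

right front 17; pocket 11; back 32.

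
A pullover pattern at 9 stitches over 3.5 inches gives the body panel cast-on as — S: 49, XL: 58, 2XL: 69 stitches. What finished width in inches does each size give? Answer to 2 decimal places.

S 19.06 inches; XL 22.56 inches; 2XL 26.83 inches.

9/3.5 = 2.571 sts per in.
S: 49 / 2.571 = 19.056 → 19.06 in.
XL: 58 / 2.571 = 22.556 → 22.56 in.
2XL: 69 / 2.571 = 26.833 → 26.83 in.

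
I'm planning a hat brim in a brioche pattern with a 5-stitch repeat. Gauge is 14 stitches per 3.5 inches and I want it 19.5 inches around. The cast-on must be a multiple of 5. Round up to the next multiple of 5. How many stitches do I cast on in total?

Cast on 80 stitches.

14 / 3.5 = 4 sts per inch.
19.5 × 4 = 78.00 sts.
Next multiple of 5: 80.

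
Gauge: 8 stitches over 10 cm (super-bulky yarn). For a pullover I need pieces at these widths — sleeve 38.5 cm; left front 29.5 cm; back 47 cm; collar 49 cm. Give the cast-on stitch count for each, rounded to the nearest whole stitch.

Rate = 8/10 = 0.8 sts per cm.
sleeve: 38.5 × 0.8 = 30.80 → 31.
left front: 29.5 × 0.8 = 23.60 → 24.
back: 47 × 0.8 = 37.60 → 38.
collar: 49 × 0.8 = 39.20 → 39.

sleeve 31; left front 24; back 38; collar 39.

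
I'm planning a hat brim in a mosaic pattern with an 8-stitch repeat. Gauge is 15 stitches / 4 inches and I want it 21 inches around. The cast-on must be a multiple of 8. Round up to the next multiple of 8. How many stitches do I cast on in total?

15 / 4 = 3.75 sts per inch.
21 × 3.75 = 78.75 sts.
Next multiple of 8: 80.

80 stitches.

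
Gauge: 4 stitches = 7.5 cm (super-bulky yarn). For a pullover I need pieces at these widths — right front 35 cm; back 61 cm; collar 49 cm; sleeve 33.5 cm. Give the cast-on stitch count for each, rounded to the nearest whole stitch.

right front 19; back 33; collar 26; sleeve 18.

Rate = 4/7.5 = 0.533 sts per cm.
right front: 35 × 0.533 = 18.67 → 19.
back: 61 × 0.533 = 32.53 → 33.
collar: 49 × 0.533 = 26.13 → 26.
sleeve: 33.5 × 0.533 = 17.87 → 18.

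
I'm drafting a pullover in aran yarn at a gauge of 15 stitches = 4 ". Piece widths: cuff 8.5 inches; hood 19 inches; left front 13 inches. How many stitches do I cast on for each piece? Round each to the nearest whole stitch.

Rate = 15/4 = 3.75 sts per in.
cuff: 8.5 × 3.75 = 31.88 → 32.
hood: 19 × 3.75 = 71.25 → 71.
left front: 13 × 3.75 = 48.75 → 49.

cuff 32; hood 71; left front 49.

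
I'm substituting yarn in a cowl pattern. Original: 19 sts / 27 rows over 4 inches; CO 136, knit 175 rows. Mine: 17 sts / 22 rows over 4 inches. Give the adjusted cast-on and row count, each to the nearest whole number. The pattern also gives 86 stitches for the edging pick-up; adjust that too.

Stitches: 136 × 17/19 = 121.68 → 122.
Rows: 175 × 22/27 = 142.59 → 143.
edging pick-up: 86 × 17/19 = 76.95 → 77.

Cast on 122 stitches; work 143 rows; edging pick-up 77 stitches.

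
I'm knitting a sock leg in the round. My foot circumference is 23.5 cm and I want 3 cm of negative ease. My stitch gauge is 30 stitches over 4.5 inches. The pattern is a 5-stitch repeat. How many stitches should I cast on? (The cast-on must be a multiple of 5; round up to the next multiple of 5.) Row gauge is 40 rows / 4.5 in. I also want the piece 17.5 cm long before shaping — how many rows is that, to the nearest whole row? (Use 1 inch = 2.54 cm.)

Cast on 55 stitches; work 61 rows.

Finished = 23.5 − 3 = 20.5 cm.
20.5 cm × 1/2.54 = 8.07 inches.
30/4.5 = 6.667 sts per in; 8.07 × 6.667 = 53.81 sts.
Next multiple of 5 → 55.
17.5 cm = 6.89 inches; × 8.889 = 61.24 → 61 rows.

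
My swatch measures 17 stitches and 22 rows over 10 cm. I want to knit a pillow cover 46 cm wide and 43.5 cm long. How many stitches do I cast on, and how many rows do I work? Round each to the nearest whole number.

Stitch gauge = 17/10 = 1.7 sts/cm; 46 × 1.7 = 78.20 → 78 sts.
Row gauge = 22/10 = 2.2 rows/cm; 43.5 × 2.2 = 95.70 → 96 rows.

Cast on 78 stitches and work 96 rows.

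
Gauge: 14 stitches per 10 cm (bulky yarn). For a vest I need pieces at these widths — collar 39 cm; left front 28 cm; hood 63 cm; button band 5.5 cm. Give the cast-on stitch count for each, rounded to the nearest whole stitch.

collar 55; left front 39; hood 88; button band 8.

Rate = 14/10 = 1.4 sts per cm.
collar: 39 × 1.4 = 54.60 → 55.
left front: 28 × 1.4 = 39.20 → 39.
hood: 63 × 1.4 = 88.20 → 88.
button band: 5.5 × 1.4 = 7.70 → 8.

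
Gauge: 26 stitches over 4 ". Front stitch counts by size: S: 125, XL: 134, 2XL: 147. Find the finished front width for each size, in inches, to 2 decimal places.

26/4 = 6.5 sts per in.
S: 125 / 6.5 = 19.231 → 19.23 in.
XL: 134 / 6.5 = 20.615 → 20.62 in.
2XL: 147 / 6.5 = 22.615 → 22.62 in.

S 19.23 inches; XL 20.62 inches; 2XL 22.62 inches.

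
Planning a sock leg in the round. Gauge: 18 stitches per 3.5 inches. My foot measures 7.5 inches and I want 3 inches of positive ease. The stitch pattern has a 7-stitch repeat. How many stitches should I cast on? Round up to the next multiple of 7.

Finished = 7.5 + 3 = 10.5 inches.
18 / 3.5 = 5.143 sts/in.
10.5 × 5.143 = 54.00 sts.
Next multiple of 7: 56.

CO 56 sts.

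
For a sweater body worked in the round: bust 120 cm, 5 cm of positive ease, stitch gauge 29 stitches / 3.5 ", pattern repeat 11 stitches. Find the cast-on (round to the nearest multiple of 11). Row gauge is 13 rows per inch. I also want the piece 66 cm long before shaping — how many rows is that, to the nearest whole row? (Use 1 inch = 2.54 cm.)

Cast on 407 stitches; work 338 rows.

Finished = 120 + 5 = 125 cm.
125 cm × 1/2.54 = 49.21 inches.
29/3.5 = 8.286 sts per in; 49.21 × 8.286 = 407.76 sts.
Nearest multiple of 11 → 407.
66 cm = 25.98 inches; × 13 = 337.80 → 338 rows.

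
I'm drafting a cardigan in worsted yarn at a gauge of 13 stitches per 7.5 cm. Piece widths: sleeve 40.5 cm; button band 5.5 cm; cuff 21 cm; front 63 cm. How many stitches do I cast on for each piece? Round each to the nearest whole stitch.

sleeve 70; button band 10; cuff 36; front 109.

Rate = 13/7.5 = 1.733 sts per cm.
sleeve: 40.5 × 1.733 = 70.20 → 70.
button band: 5.5 × 1.733 = 9.53 → 10.
cuff: 21 × 1.733 = 36.40 → 36.
front: 63 × 1.733 = 109.20 → 109.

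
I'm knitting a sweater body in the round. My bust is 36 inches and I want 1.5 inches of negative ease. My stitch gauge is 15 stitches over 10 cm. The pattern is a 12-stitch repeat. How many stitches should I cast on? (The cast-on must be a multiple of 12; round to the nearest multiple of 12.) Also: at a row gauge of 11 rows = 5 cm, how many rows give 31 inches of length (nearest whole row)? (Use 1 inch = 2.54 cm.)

Finished = 36 − 1.5 = 34.5 inches.
34.5 inches × 2.54 = 87.63 cm.
15/10 = 1.5 sts per cm; 87.63 × 1.5 = 131.44 sts.
Nearest multiple of 12 → 132.
31 inches = 78.74 cm; × 2.2 = 173.23 → 173 rows.

Cast on 132 stitches; work 173 rows.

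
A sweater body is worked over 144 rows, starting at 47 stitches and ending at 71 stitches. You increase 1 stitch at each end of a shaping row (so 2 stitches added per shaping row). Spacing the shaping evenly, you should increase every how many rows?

Increase every 12th row.

Stitches to add: |71 − 47| = 24.
Shaping rows needed: 24 / 2 = 12.
144 rows / 12 = every 12 rows.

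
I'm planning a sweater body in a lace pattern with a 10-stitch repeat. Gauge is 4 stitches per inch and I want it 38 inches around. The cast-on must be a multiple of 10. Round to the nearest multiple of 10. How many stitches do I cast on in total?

CO 150 sts.

4 / 1 = 4 sts per inch.
38 × 4 = 152.00 sts.
Nearest multiple of 10: 150.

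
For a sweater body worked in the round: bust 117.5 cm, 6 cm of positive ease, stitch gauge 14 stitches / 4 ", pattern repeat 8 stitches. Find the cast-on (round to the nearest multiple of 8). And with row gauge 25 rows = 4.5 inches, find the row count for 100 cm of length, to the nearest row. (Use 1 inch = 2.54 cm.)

Finished = 117.5 + 6 = 123.5 cm.
123.5 cm × 1/2.54 = 48.62 inches.
14/4 = 3.5 sts per in; 48.62 × 3.5 = 170.18 sts.
Nearest multiple of 8 → 168.
100 cm = 39.37 inches; × 5.556 = 218.72 → 219 rows.

Cast on 168 stitches; work 219 rows.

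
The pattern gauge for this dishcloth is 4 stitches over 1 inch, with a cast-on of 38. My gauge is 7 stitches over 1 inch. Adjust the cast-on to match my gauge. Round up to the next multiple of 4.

68 stitches.

Scale factor = 7 / 4 = 1.750.
38 × 7 / 4 = 66.50 sts.
→ 68 sts.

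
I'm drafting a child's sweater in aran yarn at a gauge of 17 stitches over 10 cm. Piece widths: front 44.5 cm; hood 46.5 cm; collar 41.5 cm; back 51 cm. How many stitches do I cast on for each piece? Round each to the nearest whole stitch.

Rate = 17/10 = 1.7 sts per cm.
front: 44.5 × 1.7 = 75.65 → 76.
hood: 46.5 × 1.7 = 79.05 → 79.
collar: 41.5 × 1.7 = 70.55 → 71.
back: 51 × 1.7 = 86.70 → 87.

front 76; hood 79; collar 71; back 87.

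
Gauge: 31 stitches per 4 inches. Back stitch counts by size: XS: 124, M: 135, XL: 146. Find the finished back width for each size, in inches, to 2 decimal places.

XS 16.00 inches; M 17.42 inches; XL 18.84 inches.

31/4 = 7.75 sts per in.
XS: 124 / 7.75 = 16.000 → 16.00 in.
M: 135 / 7.75 = 17.419 → 17.42 in.
XL: 146 / 7.75 = 18.839 → 18.84 in.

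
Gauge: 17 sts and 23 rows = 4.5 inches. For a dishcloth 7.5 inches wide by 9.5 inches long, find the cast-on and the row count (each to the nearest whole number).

Cast on 28 stitches and work 49 rows.

Stitch gauge = 17/4.5 = 3.778 sts/in; 7.5 × 3.778 = 28.33 → 28 sts.
Row gauge = 23/4.5 = 5.111 rows/in; 9.5 × 5.111 = 48.56 → 49 rows.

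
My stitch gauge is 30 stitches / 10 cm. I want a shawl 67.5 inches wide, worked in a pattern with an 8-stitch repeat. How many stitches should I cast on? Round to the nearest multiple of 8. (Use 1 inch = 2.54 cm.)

67.5 in = 67.5 × 2.54 = 171.45 cm.
30 / 10 = 3 sts/cm.
171.45 × 3 = 514.35 sts.
→ 512.

Cast on 512 stitches.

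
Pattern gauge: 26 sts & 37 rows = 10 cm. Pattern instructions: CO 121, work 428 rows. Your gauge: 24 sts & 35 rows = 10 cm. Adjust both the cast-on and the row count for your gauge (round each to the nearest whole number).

Cast on 112 stitches; work 405 rows.

Stitches: 121 × 24/26 = 111.69 → 112.
Rows: 428 × 35/37 = 404.86 → 405.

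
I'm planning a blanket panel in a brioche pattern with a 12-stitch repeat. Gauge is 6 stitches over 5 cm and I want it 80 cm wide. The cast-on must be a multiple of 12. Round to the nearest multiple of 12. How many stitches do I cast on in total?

96 stitches.

6 / 5 = 1.2 sts per cm.
80 × 1.2 = 96.00 sts.
Nearest multiple of 12: 96.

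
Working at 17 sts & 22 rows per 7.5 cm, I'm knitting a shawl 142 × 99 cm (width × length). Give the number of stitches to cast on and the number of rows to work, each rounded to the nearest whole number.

Stitch gauge = 17/7.5 = 2.267 sts/cm; 142 × 2.267 = 321.87 → 322 sts.
Row gauge = 22/7.5 = 2.933 rows/cm; 99 × 2.933 = 290.40 → 290 rows.

Cast on 322 stitches and work 290 rows.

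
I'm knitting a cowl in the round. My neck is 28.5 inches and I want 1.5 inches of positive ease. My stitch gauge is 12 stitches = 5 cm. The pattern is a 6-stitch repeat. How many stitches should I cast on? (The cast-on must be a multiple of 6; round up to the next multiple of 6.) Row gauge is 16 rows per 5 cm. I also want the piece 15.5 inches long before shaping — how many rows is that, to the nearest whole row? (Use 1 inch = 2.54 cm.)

Cast on 186 stitches; work 126 rows.

Finished = 28.5 + 1.5 = 30 inches.
30 inches × 2.54 = 76.20 cm.
12/5 = 2.4 sts per cm; 76.20 × 2.4 = 182.88 sts.
Next multiple of 6 → 186.
15.5 inches = 39.37 cm; × 3.2 = 125.98 → 126 rows.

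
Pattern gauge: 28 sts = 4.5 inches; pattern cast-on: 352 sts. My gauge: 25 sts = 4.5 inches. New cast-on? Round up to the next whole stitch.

Scale factor = 25 / 28 = 0.893.
352 × 25 / 28 = 314.29 sts.
→ 315 sts.

CO 315 sts.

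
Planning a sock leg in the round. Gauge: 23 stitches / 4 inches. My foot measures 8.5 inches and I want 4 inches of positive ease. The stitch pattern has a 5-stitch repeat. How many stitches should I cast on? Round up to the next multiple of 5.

Finished = 8.5 + 4 = 12.5 inches.
23 / 4 = 5.75 sts/in.
12.5 × 5.75 = 71.88 sts.
Next multiple of 5: 75.

Cast on 75 stitches.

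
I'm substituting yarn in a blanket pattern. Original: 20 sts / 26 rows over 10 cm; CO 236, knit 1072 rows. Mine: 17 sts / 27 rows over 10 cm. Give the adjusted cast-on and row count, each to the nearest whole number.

Stitches: 236 × 17/20 = 200.60 → 201.
Rows: 1072 × 27/26 = 1113.23 → 1113.

Cast on 201 stitches; work 1113 rows.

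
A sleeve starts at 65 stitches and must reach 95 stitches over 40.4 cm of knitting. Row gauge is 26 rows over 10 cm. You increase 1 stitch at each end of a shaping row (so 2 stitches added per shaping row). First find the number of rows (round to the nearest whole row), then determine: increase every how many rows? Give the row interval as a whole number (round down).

Increase every 7th row.

Rows = 40.4 × 2.6 = 105.0 → 105 rows.
Stitches to add: 30 → 15 shaping rows (at 2 st each).
105 / 15 = 7.00 → every 7 rows.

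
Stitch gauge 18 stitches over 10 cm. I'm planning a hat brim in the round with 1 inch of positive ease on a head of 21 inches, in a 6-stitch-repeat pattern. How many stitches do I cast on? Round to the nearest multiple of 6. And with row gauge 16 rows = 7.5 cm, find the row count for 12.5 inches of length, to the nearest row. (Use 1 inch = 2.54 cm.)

Finished = 21 + 1 = 22 inches.
22 inches × 2.54 = 55.88 cm.
18/10 = 1.8 sts per cm; 55.88 × 1.8 = 100.58 sts.
Nearest multiple of 6 → 102.
12.5 inches = 31.75 cm; × 2.133 = 67.73 → 68 rows.

Cast on 102 stitches; work 68 rows.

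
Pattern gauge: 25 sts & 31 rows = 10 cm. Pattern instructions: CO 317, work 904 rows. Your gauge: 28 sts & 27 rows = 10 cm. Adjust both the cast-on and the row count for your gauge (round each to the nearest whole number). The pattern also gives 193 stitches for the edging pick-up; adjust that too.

Stitches: 317 × 28/25 = 355.04 → 355.
Rows: 904 × 27/31 = 787.35 → 787.
edging pick-up: 193 × 28/25 = 216.16 → 216.

Cast on 355 stitches; work 787 rows; edging pick-up 216 stitches.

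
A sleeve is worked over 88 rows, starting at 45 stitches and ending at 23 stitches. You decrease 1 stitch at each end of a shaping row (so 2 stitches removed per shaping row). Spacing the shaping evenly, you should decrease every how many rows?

Decrease every 8th row.

Stitches to remove: |23 − 45| = 22.
Shaping rows needed: 22 / 2 = 11.
88 rows / 11 = every 8 rows.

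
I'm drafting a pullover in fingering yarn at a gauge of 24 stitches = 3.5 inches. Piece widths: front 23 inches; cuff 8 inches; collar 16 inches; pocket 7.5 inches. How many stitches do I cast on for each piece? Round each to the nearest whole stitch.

Rate = 24/3.5 = 6.857 sts per in.
front: 23 × 6.857 = 157.71 → 158.
cuff: 8 × 6.857 = 54.86 → 55.
collar: 16 × 6.857 = 109.71 → 110.
pocket: 7.5 × 6.857 = 51.43 → 51.

front 158; cuff 55; collar 110; pocket 51.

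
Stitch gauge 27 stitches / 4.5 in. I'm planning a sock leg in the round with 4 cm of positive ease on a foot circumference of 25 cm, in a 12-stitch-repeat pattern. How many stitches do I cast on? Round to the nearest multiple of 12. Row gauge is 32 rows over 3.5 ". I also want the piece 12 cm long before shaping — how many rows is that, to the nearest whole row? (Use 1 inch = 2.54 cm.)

Cast on 72 stitches; work 43 rows.

Finished = 25 + 4 = 29 cm.
29 cm × 1/2.54 = 11.42 inches.
27/4.5 = 6 sts per in; 11.42 × 6 = 68.50 sts.
Nearest multiple of 12 → 72.
12 cm = 4.72 inches; × 9.143 = 43.19 → 43 rows.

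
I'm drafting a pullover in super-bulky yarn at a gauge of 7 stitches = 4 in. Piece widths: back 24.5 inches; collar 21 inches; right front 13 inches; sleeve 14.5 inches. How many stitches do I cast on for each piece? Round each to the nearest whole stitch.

back 43; collar 37; right front 23; sleeve 25.

Rate = 7/4 = 1.75 sts per in.
back: 24.5 × 1.75 = 42.88 → 43.
collar: 21 × 1.75 = 36.75 → 37.
right front: 13 × 1.75 = 22.75 → 23.
sleeve: 14.5 × 1.75 = 25.38 → 25.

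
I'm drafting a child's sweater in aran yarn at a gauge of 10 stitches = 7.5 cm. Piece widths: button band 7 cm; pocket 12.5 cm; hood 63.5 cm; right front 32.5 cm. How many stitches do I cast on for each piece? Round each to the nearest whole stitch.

Rate = 10/7.5 = 1.333 sts per cm.
button band: 7 × 1.333 = 9.33 → 9.
pocket: 12.5 × 1.333 = 16.67 → 17.
hood: 63.5 × 1.333 = 84.67 → 85.
right front: 32.5 × 1.333 = 43.33 → 43.

button band 9; pocket 17; hood 85; right front 43.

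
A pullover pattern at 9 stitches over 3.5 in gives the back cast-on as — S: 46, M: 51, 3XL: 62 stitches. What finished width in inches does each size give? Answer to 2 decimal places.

S 17.89 inches; M 19.83 inches; 3XL 24.11 inches.

9/3.5 = 2.571 sts per in.
S: 46 / 2.571 = 17.889 → 17.89 in.
M: 51 / 2.571 = 19.833 → 19.83 in.
3XL: 62 / 2.571 = 24.111 → 24.11 in.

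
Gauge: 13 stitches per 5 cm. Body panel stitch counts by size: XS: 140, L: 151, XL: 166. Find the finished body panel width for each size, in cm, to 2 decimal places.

13/5 = 2.6 sts per cm.
XS: 140 / 2.6 = 53.846 → 53.85 cm.
L: 151 / 2.6 = 58.077 → 58.08 cm.
XL: 166 / 2.6 = 63.846 → 63.85 cm.

XS 53.85 cm; L 58.08 cm; XL 63.85 cm.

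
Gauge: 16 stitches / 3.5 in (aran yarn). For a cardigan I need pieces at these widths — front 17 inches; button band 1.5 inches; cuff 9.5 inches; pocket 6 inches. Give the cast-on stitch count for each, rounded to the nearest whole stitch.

front 78; button band 7; cuff 43; pocket 27.

Rate = 16/3.5 = 4.571 sts per in.
front: 17 × 4.571 = 77.71 → 78.
button band: 1.5 × 4.571 = 6.86 → 7.
cuff: 9.5 × 4.571 = 43.43 → 43.
pocket: 6 × 4.571 = 27.43 → 27.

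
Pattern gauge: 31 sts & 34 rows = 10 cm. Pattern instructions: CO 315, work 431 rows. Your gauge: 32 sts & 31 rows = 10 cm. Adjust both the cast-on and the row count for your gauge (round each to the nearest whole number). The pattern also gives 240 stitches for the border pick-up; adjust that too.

Cast on 325 stitches; work 393 rows; border pick-up 248 stitches.

Stitches: 315 × 32/31 = 325.16 → 325.
Rows: 431 × 31/34 = 392.97 → 393.
border pick-up: 240 × 32/31 = 247.74 → 248.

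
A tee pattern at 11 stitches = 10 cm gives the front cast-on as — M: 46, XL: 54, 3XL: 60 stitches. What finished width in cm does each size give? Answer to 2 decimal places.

11/10 = 1.1 sts per cm.
M: 46 / 1.1 = 41.818 → 41.82 cm.
XL: 54 / 1.1 = 49.091 → 49.09 cm.
3XL: 60 / 1.1 = 54.545 → 54.55 cm.

M 41.82 cm; XL 49.09 cm; 3XL 54.55 cm.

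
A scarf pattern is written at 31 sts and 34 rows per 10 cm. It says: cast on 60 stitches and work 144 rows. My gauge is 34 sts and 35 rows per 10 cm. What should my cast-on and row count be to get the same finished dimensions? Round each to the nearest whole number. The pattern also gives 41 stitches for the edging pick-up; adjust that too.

Cast on 66 stitches; work 148 rows; edging pick-up 45 stitches.

Stitches: 60 × 34/31 = 65.81 → 66.
Rows: 144 × 35/34 = 148.24 → 148.
edging pick-up: 41 × 34/31 = 44.97 → 45.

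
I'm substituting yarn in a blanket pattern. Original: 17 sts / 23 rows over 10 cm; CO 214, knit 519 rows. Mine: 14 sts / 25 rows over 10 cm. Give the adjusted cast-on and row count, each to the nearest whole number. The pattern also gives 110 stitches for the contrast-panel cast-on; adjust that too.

Cast on 176 stitches; work 564 rows; contrast-panel cast-on 91 stitches.

Stitches: 214 × 14/17 = 176.24 → 176.
Rows: 519 × 25/23 = 564.13 → 564.
contrast-panel cast-on: 110 × 14/17 = 90.59 → 91.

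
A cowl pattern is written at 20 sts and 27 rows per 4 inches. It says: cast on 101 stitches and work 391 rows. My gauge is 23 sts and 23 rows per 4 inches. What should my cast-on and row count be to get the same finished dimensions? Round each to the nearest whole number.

Cast on 116 stitches; work 333 rows.

Stitches: 101 × 23/20 = 116.15 → 116.
Rows: 391 × 23/27 = 333.07 → 333.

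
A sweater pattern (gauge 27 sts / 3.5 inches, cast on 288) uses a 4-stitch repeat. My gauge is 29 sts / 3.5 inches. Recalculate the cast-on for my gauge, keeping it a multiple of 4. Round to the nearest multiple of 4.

288 × 29 / 27 = 309.33.
Nearest multiple of 4: 308.

Cast on 308 stitches.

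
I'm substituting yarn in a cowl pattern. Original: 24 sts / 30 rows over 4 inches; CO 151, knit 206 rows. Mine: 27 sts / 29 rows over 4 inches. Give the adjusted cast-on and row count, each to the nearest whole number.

Stitches: 151 × 27/24 = 169.88 → 170.
Rows: 206 × 29/30 = 199.13 → 199.

Cast on 170 stitches; work 199 rows.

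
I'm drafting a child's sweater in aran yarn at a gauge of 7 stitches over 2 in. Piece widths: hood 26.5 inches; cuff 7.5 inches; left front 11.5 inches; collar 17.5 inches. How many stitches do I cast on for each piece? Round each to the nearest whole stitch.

Rate = 7/2 = 3.5 sts per in.
hood: 26.5 × 3.5 = 92.75 → 93.
cuff: 7.5 × 3.5 = 26.25 → 26.
left front: 11.5 × 3.5 = 40.25 → 40.
collar: 17.5 × 3.5 = 61.25 → 61.

hood 93; cuff 26; left front 40; collar 61.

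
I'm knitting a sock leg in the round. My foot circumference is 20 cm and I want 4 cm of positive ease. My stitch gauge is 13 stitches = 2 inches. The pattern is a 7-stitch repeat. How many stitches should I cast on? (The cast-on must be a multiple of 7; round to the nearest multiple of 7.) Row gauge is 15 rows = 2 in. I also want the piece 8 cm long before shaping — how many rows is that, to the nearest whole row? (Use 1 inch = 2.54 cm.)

Cast on 63 stitches; work 24 rows.

Finished = 20 + 4 = 24 cm.
24 cm × 1/2.54 = 9.45 inches.
13/2 = 6.5 sts per in; 9.45 × 6.5 = 61.42 sts.
Nearest multiple of 7 → 63.
8 cm = 3.15 inches; × 7.5 = 23.62 → 24 rows.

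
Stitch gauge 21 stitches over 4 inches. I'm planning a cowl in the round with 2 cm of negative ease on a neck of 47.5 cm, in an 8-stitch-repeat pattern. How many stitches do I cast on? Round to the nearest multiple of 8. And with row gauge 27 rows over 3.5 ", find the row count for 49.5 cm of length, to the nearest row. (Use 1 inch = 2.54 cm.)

Finished = 47.5 − 2 = 45.5 cm.
45.5 cm × 1/2.54 = 17.91 inches.
21/4 = 5.25 sts per in; 17.91 × 5.25 = 94.05 sts.
Nearest multiple of 8 → 96.
49.5 cm = 19.49 inches; × 7.714 = 150.34 → 150 rows.

Cast on 96 stitches; work 150 rows.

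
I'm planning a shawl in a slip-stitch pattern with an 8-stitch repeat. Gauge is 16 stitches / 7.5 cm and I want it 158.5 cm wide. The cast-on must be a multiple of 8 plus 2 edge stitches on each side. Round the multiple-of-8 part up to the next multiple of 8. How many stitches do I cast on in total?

CO 340 sts.

16 / 7.5 = 2.133 sts per cm.
158.5 × 2.133 = 338.13 sts.
Less 4 edge sts → 334.13 for the repeat.
Next multiple of 8: 336.
Add back 4 edge sts → 340.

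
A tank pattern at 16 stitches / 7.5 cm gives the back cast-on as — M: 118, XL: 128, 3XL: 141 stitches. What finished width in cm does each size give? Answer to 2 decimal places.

16/7.5 = 2.133 sts per cm.
M: 118 / 2.133 = 55.312 → 55.31 cm.
XL: 128 / 2.133 = 60.000 → 60.00 cm.
3XL: 141 / 2.133 = 66.094 → 66.09 cm.

M 55.31 cm; XL 60.00 cm; 3XL 66.09 cm.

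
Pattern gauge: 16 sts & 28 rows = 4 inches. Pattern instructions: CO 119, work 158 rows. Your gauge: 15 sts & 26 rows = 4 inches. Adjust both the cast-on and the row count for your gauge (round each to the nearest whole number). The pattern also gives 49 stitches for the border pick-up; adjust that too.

Cast on 112 stitches; work 147 rows; border pick-up 46 stitches.

Stitches: 119 × 15/16 = 111.56 → 112.
Rows: 158 × 26/28 = 146.71 → 147.
border pick-up: 49 × 15/16 = 45.94 → 46.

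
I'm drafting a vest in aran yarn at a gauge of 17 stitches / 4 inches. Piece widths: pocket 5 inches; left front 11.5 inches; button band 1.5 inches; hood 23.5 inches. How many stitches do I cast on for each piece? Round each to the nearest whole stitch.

Rate = 17/4 = 4.25 sts per in.
pocket: 5 × 4.25 = 21.25 → 21.
left front: 11.5 × 4.25 = 48.88 → 49.
button band: 1.5 × 4.25 = 6.38 → 6.
hood: 23.5 × 4.25 = 99.88 → 100.

pocket 21; left front 49; button band 6; hood 100.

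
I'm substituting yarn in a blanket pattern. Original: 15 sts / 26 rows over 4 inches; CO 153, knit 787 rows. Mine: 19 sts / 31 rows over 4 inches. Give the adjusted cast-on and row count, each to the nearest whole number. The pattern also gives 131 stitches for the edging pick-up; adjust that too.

Cast on 194 stitches; work 938 rows; edging pick-up 166 stitches.

Stitches: 153 × 19/15 = 193.80 → 194.
Rows: 787 × 31/26 = 938.35 → 938.
edging pick-up: 131 × 19/15 = 165.93 → 166.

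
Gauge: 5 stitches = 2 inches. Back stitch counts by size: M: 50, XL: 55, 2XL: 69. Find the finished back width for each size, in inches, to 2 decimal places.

M 20.00 inches; XL 22.00 inches; 2XL 27.60 inches.

5/2 = 2.5 sts per in.
M: 50 / 2.5 = 20.000 → 20.00 in.
XL: 55 / 2.5 = 22.000 → 22.00 in.
2XL: 69 / 2.5 = 27.600 → 27.60 in.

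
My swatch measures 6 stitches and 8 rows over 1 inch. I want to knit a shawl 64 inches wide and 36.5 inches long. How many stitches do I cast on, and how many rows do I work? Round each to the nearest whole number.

Cast on 384 stitches and work 292 rows.

Stitch gauge = 6/1 = 6 sts/in; 64 × 6 = 384.00 → 384 sts.
Row gauge = 8/1 = 8 rows/in; 36.5 × 8 = 292.00 → 292 rows.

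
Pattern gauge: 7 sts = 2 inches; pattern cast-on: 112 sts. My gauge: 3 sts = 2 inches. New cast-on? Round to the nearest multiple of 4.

Cast on 48 stitches.

Scale factor = 3 / 7 = 0.429.
112 × 3 / 7 = 48.00 sts.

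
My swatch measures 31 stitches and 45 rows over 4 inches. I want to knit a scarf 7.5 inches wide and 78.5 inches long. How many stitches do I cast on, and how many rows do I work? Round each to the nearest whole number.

Cast on 58 stitches and work 883 rows.

Stitch gauge = 31/4 = 7.75 sts/in; 7.5 × 7.75 = 58.12 → 58 sts.
Row gauge = 45/4 = 11.25 rows/in; 78.5 × 11.25 = 883.12 → 883 rows.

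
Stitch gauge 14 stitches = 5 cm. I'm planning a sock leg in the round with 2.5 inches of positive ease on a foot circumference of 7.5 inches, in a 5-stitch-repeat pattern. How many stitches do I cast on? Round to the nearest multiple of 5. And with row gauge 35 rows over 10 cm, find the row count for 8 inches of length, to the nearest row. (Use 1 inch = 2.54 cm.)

Cast on 70 stitches; work 71 rows.

Finished = 7.5 + 2.5 = 10 inches.
10 inches × 2.54 = 25.40 cm.
14/5 = 2.8 sts per cm; 25.40 × 2.8 = 71.12 sts.
Nearest multiple of 5 → 70.
8 inches = 20.32 cm; × 3.5 = 71.12 → 71 rows.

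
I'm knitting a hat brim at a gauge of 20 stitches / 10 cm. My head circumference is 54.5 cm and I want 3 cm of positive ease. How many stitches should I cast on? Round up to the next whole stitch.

Finished = 54.5 + 3 = 57.5 cm.
20 / 10 = 2 sts per cm.
57.50 × 2 = 115.00 sts.

115 stitches.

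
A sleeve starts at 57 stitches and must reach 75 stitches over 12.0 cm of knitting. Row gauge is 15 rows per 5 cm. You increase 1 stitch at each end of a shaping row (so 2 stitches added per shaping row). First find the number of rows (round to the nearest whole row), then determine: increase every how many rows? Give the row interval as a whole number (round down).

Rows = 12.0 × 3 = 36.0 → 36 rows.
Stitches to add: 18 → 9 shaping rows (at 2 st each).
36 / 9 = 4.00 → every 4 rows.

Increase every 4th row.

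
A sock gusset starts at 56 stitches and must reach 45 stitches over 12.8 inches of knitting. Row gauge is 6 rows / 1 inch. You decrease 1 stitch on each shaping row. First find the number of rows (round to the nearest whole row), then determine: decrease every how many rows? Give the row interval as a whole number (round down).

Decrease every 7th row.

Rows = 12.8 × 6 = 76.8 → 77 rows.
Stitches to remove: 11 → 11 shaping rows (at 1 st each).
77 / 11 = 7.00 → every 7 rows.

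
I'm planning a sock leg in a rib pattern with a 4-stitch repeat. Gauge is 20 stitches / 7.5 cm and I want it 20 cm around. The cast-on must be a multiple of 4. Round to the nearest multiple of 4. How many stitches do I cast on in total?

20 / 7.5 = 2.667 sts per cm.
20 × 2.667 = 53.33 sts.
Nearest multiple of 4: 52.

CO 52 sts.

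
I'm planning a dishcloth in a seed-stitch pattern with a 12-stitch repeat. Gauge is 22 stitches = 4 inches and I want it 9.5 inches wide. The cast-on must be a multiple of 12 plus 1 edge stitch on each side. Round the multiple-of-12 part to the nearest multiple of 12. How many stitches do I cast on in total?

22 / 4 = 5.5 sts per inch.
9.5 × 5.5 = 52.25 sts.
Less 2 edge sts → 50.25 for the repeat.
Nearest multiple of 12: 48.
Add back 2 edge sts → 50.

50 stitches.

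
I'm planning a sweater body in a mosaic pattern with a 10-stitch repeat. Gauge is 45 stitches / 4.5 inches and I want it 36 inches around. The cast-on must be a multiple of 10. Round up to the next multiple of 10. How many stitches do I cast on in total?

45 / 4.5 = 10 sts per inch.
36 × 10 = 360.00 sts.
Next multiple of 10: 360.

Cast on 360 stitches.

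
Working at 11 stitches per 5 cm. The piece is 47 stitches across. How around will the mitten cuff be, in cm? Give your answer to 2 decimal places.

21.36 cm.

11 stitches / 5 cm = 2.2 stitches per cm.
47 / 2.2 = 21.364 cm.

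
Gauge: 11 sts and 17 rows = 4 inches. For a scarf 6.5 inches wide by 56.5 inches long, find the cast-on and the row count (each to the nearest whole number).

Cast on 18 stitches and work 240 rows.

Stitch gauge = 11/4 = 2.75 sts/in; 6.5 × 2.75 = 17.88 → 18 sts.
Row gauge = 17/4 = 4.25 rows/in; 56.5 × 4.25 = 240.12 → 240 rows.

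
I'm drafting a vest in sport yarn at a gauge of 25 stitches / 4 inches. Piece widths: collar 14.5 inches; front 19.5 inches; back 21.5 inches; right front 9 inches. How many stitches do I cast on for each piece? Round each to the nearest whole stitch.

collar 91; front 122; back 134; right front 56.

Rate = 25/4 = 6.25 sts per in.
collar: 14.5 × 6.25 = 90.62 → 91.
front: 19.5 × 6.25 = 121.88 → 122.
back: 21.5 × 6.25 = 134.38 → 134.
right front: 9 × 6.25 = 56.25 → 56.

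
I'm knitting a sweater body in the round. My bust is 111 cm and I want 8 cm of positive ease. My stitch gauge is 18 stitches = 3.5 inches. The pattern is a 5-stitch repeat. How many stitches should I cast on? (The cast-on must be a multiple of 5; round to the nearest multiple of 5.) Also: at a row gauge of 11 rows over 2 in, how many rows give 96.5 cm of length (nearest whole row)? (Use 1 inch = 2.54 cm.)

Cast on 240 stitches; work 209 rows.

Finished = 111 + 8 = 119 cm.
119 cm × 1/2.54 = 46.85 inches.
18/3.5 = 5.143 sts per in; 46.85 × 5.143 = 240.94 sts.
Nearest multiple of 5 → 240.
96.5 cm = 37.99 inches; × 5.5 = 208.96 → 209 rows.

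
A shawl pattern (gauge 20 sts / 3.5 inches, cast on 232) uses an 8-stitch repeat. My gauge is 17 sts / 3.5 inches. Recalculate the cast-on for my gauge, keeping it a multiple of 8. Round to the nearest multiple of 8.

Cast on 200 stitches.

232 × 17 / 20 = 197.20.
Nearest multiple of 8: 200.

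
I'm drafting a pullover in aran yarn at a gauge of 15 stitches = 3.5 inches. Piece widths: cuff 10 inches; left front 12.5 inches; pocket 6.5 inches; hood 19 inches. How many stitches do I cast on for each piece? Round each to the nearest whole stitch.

Rate = 15/3.5 = 4.286 sts per in.
cuff: 10 × 4.286 = 42.86 → 43.
left front: 12.5 × 4.286 = 53.57 → 54.
pocket: 6.5 × 4.286 = 27.86 → 28.
hood: 19 × 4.286 = 81.43 → 81.

cuff 43; left front 54; pocket 28; hood 81.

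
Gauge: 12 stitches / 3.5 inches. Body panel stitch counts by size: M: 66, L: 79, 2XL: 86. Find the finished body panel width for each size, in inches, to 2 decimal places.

M 19.25 inches; L 23.04 inches; 2XL 25.08 inches.

12/3.5 = 3.429 sts per in.
M: 66 / 3.429 = 19.250 → 19.25 in.
L: 79 / 3.429 = 23.042 → 23.04 in.
2XL: 86 / 3.429 = 25.083 → 25.08 in.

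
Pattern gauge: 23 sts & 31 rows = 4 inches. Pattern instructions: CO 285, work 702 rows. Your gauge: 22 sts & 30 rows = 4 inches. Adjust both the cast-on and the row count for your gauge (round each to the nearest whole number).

Stitches: 285 × 22/23 = 272.61 → 273.
Rows: 702 × 30/31 = 679.35 → 679.

Cast on 273 stitches; work 679 rows.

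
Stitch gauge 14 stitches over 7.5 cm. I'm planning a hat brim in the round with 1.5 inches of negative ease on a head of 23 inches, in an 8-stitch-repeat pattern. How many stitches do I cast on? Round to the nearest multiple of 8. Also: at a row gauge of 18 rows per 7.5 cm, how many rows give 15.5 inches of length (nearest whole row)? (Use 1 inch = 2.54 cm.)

Cast on 104 stitches; work 94 rows.

Finished = 23 − 1.5 = 21.5 inches.
21.5 inches × 2.54 = 54.61 cm.
14/7.5 = 1.867 sts per cm; 54.61 × 1.867 = 101.94 sts.
Nearest multiple of 8 → 104.
15.5 inches = 39.37 cm; × 2.4 = 94.49 → 94 rows.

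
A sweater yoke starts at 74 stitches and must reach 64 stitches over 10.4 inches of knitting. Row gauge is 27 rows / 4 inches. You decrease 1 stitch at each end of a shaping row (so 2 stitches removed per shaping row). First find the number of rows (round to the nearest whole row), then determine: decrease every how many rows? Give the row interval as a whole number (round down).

Rows = 10.4 × 6.75 = 70.2 → 70 rows.
Stitches to remove: 10 → 5 shaping rows (at 2 st each).
70 / 5 = 14.00 → every 14 rows.

Decrease every 14th row.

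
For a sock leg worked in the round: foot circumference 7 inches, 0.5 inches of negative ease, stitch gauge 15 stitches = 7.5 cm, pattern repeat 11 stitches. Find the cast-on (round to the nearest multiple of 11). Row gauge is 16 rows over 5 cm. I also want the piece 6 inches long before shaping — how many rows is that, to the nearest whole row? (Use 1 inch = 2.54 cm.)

Cast on 33 stitches; work 49 rows.

Finished = 7 − 0.5 = 6.5 inches.
6.5 inches × 2.54 = 16.51 cm.
15/7.5 = 2 sts per cm; 16.51 × 2 = 33.02 sts.
Nearest multiple of 11 → 33.
6 inches = 15.24 cm; × 3.2 = 48.77 → 49 rows.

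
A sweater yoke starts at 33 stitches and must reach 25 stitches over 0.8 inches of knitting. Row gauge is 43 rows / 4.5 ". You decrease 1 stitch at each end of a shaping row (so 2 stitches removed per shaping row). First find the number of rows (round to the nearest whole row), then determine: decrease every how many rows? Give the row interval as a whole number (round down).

Decrease every 2nd row.

Rows = 0.8 × 9.556 = 7.6 → 8 rows.
Stitches to remove: 8 → 4 shaping rows (at 2 st each).
8 / 4 = 2.00 → every 2 rows.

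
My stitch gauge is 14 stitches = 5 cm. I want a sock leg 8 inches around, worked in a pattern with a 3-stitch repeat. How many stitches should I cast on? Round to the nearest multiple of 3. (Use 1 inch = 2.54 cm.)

8 in = 8 × 2.54 = 20.32 cm.
14 / 5 = 2.8 sts/cm.
20.32 × 2.8 = 56.90 sts.
→ 57.

57 stitches.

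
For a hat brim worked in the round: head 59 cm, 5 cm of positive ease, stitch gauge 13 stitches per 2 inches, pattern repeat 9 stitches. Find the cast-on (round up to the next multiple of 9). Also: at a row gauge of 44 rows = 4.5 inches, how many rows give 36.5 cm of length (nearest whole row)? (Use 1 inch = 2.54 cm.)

Finished = 59 + 5 = 64 cm.
64 cm × 1/2.54 = 25.20 inches.
13/2 = 6.5 sts per in; 25.20 × 6.5 = 163.78 sts.
Next multiple of 9 → 171.
36.5 cm = 14.37 inches; × 9.778 = 140.51 → 141 rows.

Cast on 171 stitches; work 141 rows.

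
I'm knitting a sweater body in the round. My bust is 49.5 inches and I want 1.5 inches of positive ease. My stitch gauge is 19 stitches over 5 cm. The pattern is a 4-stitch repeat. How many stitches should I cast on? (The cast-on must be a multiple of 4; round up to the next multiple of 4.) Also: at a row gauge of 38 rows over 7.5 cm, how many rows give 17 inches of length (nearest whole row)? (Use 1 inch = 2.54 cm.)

Finished = 49.5 + 1.5 = 51 inches.
51 inches × 2.54 = 129.54 cm.
19/5 = 3.8 sts per cm; 129.54 × 3.8 = 492.25 sts.
Next multiple of 4 → 496.
17 inches = 43.18 cm; × 5.067 = 218.78 → 219 rows.

Cast on 496 stitches; work 219 rows.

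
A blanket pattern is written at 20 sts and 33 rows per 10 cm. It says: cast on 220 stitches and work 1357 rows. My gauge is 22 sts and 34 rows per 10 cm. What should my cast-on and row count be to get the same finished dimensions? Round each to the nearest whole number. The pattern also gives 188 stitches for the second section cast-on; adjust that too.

Stitches: 220 × 22/20 = 242.00 → 242.
Rows: 1357 × 34/33 = 1398.12 → 1398.
second section cast-on: 188 × 22/20 = 206.80 → 207.

Cast on 242 stitches; work 1398 rows; second section cast-on 207 stitches.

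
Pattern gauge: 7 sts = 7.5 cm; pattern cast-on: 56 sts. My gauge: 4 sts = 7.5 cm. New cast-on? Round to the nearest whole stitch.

Cast on 32 stitches.

Scale factor = 4 / 7 = 0.571.
56 × 4 / 7 = 32.00 sts.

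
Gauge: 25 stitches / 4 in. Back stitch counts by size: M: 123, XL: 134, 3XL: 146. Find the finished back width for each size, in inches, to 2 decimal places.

M 19.68 inches; XL 21.44 inches; 3XL 23.36 inches.

25/4 = 6.25 sts per in.
M: 123 / 6.25 = 19.680 → 19.68 in.
XL: 134 / 6.25 = 21.440 → 21.44 in.
3XL: 146 / 6.25 = 23.360 → 23.36 in.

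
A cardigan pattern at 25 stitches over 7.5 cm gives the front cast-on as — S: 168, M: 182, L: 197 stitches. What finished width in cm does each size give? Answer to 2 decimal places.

S 50.40 cm; M 54.60 cm; L 59.10 cm.

25/7.5 = 3.333 sts per cm.
S: 168 / 3.333 = 50.400 → 50.40 cm.
M: 182 / 3.333 = 54.600 → 54.60 cm.
L: 197 / 3.333 = 59.100 → 59.10 cm.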